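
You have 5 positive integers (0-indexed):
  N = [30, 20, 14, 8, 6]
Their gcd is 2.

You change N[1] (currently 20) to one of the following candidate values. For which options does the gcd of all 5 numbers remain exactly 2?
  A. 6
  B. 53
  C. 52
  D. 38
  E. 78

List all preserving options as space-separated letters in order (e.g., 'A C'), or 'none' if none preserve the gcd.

Answer: A C D E

Derivation:
Old gcd = 2; gcd of others (without N[1]) = 2
New gcd for candidate v: gcd(2, v). Preserves old gcd iff gcd(2, v) = 2.
  Option A: v=6, gcd(2,6)=2 -> preserves
  Option B: v=53, gcd(2,53)=1 -> changes
  Option C: v=52, gcd(2,52)=2 -> preserves
  Option D: v=38, gcd(2,38)=2 -> preserves
  Option E: v=78, gcd(2,78)=2 -> preserves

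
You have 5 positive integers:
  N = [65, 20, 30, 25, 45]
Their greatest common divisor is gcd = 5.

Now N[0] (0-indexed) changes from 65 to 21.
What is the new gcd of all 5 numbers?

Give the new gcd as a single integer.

Answer: 1

Derivation:
Numbers: [65, 20, 30, 25, 45], gcd = 5
Change: index 0, 65 -> 21
gcd of the OTHER numbers (without index 0): gcd([20, 30, 25, 45]) = 5
New gcd = gcd(g_others, new_val) = gcd(5, 21) = 1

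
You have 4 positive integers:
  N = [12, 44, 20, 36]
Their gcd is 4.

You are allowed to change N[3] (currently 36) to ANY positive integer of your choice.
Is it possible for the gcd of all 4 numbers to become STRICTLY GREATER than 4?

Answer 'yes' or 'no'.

Answer: no

Derivation:
Current gcd = 4
gcd of all OTHER numbers (without N[3]=36): gcd([12, 44, 20]) = 4
The new gcd after any change is gcd(4, new_value).
This can be at most 4.
Since 4 = old gcd 4, the gcd can only stay the same or decrease.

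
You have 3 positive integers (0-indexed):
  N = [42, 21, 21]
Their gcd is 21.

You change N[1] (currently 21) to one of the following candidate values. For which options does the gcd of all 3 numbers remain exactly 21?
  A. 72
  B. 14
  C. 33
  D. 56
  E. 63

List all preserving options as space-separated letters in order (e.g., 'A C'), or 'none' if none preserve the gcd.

Old gcd = 21; gcd of others (without N[1]) = 21
New gcd for candidate v: gcd(21, v). Preserves old gcd iff gcd(21, v) = 21.
  Option A: v=72, gcd(21,72)=3 -> changes
  Option B: v=14, gcd(21,14)=7 -> changes
  Option C: v=33, gcd(21,33)=3 -> changes
  Option D: v=56, gcd(21,56)=7 -> changes
  Option E: v=63, gcd(21,63)=21 -> preserves

Answer: E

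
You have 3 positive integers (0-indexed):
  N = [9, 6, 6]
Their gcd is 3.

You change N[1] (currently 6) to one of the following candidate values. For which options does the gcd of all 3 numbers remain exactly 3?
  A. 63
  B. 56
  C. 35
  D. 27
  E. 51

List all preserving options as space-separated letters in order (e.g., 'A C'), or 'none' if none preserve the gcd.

Old gcd = 3; gcd of others (without N[1]) = 3
New gcd for candidate v: gcd(3, v). Preserves old gcd iff gcd(3, v) = 3.
  Option A: v=63, gcd(3,63)=3 -> preserves
  Option B: v=56, gcd(3,56)=1 -> changes
  Option C: v=35, gcd(3,35)=1 -> changes
  Option D: v=27, gcd(3,27)=3 -> preserves
  Option E: v=51, gcd(3,51)=3 -> preserves

Answer: A D E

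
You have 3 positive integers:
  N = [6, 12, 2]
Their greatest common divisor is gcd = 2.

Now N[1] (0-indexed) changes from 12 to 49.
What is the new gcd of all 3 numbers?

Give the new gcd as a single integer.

Answer: 1

Derivation:
Numbers: [6, 12, 2], gcd = 2
Change: index 1, 12 -> 49
gcd of the OTHER numbers (without index 1): gcd([6, 2]) = 2
New gcd = gcd(g_others, new_val) = gcd(2, 49) = 1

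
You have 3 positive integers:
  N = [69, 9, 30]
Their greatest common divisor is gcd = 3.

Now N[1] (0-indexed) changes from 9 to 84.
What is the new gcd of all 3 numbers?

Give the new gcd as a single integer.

Answer: 3

Derivation:
Numbers: [69, 9, 30], gcd = 3
Change: index 1, 9 -> 84
gcd of the OTHER numbers (without index 1): gcd([69, 30]) = 3
New gcd = gcd(g_others, new_val) = gcd(3, 84) = 3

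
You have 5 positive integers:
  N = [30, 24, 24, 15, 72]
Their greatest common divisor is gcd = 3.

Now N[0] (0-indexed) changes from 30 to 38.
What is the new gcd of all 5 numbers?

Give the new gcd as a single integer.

Answer: 1

Derivation:
Numbers: [30, 24, 24, 15, 72], gcd = 3
Change: index 0, 30 -> 38
gcd of the OTHER numbers (without index 0): gcd([24, 24, 15, 72]) = 3
New gcd = gcd(g_others, new_val) = gcd(3, 38) = 1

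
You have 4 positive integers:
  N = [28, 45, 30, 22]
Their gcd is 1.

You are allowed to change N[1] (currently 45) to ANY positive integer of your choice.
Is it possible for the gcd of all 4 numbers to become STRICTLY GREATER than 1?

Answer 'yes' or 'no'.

Current gcd = 1
gcd of all OTHER numbers (without N[1]=45): gcd([28, 30, 22]) = 2
The new gcd after any change is gcd(2, new_value).
This can be at most 2.
Since 2 > old gcd 1, the gcd CAN increase (e.g., set N[1] = 2).

Answer: yes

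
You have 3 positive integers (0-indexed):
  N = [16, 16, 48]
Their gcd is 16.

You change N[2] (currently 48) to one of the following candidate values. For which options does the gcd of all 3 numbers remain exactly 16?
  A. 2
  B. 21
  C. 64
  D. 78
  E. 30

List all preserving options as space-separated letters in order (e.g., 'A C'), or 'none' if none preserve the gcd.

Old gcd = 16; gcd of others (without N[2]) = 16
New gcd for candidate v: gcd(16, v). Preserves old gcd iff gcd(16, v) = 16.
  Option A: v=2, gcd(16,2)=2 -> changes
  Option B: v=21, gcd(16,21)=1 -> changes
  Option C: v=64, gcd(16,64)=16 -> preserves
  Option D: v=78, gcd(16,78)=2 -> changes
  Option E: v=30, gcd(16,30)=2 -> changes

Answer: C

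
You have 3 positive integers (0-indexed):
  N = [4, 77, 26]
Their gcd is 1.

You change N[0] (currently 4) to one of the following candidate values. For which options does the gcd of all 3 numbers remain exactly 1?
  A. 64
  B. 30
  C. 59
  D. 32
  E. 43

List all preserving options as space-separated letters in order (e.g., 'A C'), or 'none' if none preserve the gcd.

Old gcd = 1; gcd of others (without N[0]) = 1
New gcd for candidate v: gcd(1, v). Preserves old gcd iff gcd(1, v) = 1.
  Option A: v=64, gcd(1,64)=1 -> preserves
  Option B: v=30, gcd(1,30)=1 -> preserves
  Option C: v=59, gcd(1,59)=1 -> preserves
  Option D: v=32, gcd(1,32)=1 -> preserves
  Option E: v=43, gcd(1,43)=1 -> preserves

Answer: A B C D E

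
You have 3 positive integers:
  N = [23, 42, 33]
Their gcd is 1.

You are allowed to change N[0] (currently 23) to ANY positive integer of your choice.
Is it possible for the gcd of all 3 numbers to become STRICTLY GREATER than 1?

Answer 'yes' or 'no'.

Current gcd = 1
gcd of all OTHER numbers (without N[0]=23): gcd([42, 33]) = 3
The new gcd after any change is gcd(3, new_value).
This can be at most 3.
Since 3 > old gcd 1, the gcd CAN increase (e.g., set N[0] = 3).

Answer: yes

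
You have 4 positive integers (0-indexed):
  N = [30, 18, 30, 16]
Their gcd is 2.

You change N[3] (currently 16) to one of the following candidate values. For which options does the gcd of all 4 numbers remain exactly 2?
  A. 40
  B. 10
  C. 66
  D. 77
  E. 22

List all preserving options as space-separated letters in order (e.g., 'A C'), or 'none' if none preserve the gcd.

Answer: A B E

Derivation:
Old gcd = 2; gcd of others (without N[3]) = 6
New gcd for candidate v: gcd(6, v). Preserves old gcd iff gcd(6, v) = 2.
  Option A: v=40, gcd(6,40)=2 -> preserves
  Option B: v=10, gcd(6,10)=2 -> preserves
  Option C: v=66, gcd(6,66)=6 -> changes
  Option D: v=77, gcd(6,77)=1 -> changes
  Option E: v=22, gcd(6,22)=2 -> preserves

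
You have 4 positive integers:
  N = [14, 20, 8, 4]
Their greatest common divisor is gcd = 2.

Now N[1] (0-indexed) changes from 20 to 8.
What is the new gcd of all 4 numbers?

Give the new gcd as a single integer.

Answer: 2

Derivation:
Numbers: [14, 20, 8, 4], gcd = 2
Change: index 1, 20 -> 8
gcd of the OTHER numbers (without index 1): gcd([14, 8, 4]) = 2
New gcd = gcd(g_others, new_val) = gcd(2, 8) = 2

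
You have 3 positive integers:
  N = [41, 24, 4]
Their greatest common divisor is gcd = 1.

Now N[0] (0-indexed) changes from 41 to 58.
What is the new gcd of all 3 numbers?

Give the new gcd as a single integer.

Numbers: [41, 24, 4], gcd = 1
Change: index 0, 41 -> 58
gcd of the OTHER numbers (without index 0): gcd([24, 4]) = 4
New gcd = gcd(g_others, new_val) = gcd(4, 58) = 2

Answer: 2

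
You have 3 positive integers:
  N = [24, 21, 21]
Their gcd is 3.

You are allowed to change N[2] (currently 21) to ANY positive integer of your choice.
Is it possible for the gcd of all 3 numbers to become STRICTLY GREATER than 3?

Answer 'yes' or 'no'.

Answer: no

Derivation:
Current gcd = 3
gcd of all OTHER numbers (without N[2]=21): gcd([24, 21]) = 3
The new gcd after any change is gcd(3, new_value).
This can be at most 3.
Since 3 = old gcd 3, the gcd can only stay the same or decrease.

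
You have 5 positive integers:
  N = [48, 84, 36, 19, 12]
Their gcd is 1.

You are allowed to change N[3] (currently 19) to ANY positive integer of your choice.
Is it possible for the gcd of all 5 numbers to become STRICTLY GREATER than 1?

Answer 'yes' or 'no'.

Current gcd = 1
gcd of all OTHER numbers (without N[3]=19): gcd([48, 84, 36, 12]) = 12
The new gcd after any change is gcd(12, new_value).
This can be at most 12.
Since 12 > old gcd 1, the gcd CAN increase (e.g., set N[3] = 12).

Answer: yes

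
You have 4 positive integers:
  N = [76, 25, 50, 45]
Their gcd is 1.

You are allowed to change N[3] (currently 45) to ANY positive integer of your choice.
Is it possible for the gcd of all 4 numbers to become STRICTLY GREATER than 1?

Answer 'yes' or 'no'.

Current gcd = 1
gcd of all OTHER numbers (without N[3]=45): gcd([76, 25, 50]) = 1
The new gcd after any change is gcd(1, new_value).
This can be at most 1.
Since 1 = old gcd 1, the gcd can only stay the same or decrease.

Answer: no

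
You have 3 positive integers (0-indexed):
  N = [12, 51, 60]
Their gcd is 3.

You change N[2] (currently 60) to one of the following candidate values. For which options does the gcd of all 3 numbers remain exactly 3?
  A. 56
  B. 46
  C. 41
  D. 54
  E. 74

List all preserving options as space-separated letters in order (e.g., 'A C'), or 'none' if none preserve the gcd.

Answer: D

Derivation:
Old gcd = 3; gcd of others (without N[2]) = 3
New gcd for candidate v: gcd(3, v). Preserves old gcd iff gcd(3, v) = 3.
  Option A: v=56, gcd(3,56)=1 -> changes
  Option B: v=46, gcd(3,46)=1 -> changes
  Option C: v=41, gcd(3,41)=1 -> changes
  Option D: v=54, gcd(3,54)=3 -> preserves
  Option E: v=74, gcd(3,74)=1 -> changes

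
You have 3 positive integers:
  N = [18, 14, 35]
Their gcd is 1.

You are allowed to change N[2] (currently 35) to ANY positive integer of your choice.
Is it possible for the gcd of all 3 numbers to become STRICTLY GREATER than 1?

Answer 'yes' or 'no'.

Answer: yes

Derivation:
Current gcd = 1
gcd of all OTHER numbers (without N[2]=35): gcd([18, 14]) = 2
The new gcd after any change is gcd(2, new_value).
This can be at most 2.
Since 2 > old gcd 1, the gcd CAN increase (e.g., set N[2] = 2).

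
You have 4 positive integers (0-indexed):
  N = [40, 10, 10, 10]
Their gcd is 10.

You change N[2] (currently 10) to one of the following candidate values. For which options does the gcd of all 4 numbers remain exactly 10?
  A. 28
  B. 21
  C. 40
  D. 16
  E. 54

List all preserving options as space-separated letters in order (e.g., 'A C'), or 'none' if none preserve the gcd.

Answer: C

Derivation:
Old gcd = 10; gcd of others (without N[2]) = 10
New gcd for candidate v: gcd(10, v). Preserves old gcd iff gcd(10, v) = 10.
  Option A: v=28, gcd(10,28)=2 -> changes
  Option B: v=21, gcd(10,21)=1 -> changes
  Option C: v=40, gcd(10,40)=10 -> preserves
  Option D: v=16, gcd(10,16)=2 -> changes
  Option E: v=54, gcd(10,54)=2 -> changes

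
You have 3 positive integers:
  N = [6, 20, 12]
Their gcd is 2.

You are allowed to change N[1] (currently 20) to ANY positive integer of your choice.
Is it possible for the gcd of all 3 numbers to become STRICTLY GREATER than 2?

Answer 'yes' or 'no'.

Current gcd = 2
gcd of all OTHER numbers (without N[1]=20): gcd([6, 12]) = 6
The new gcd after any change is gcd(6, new_value).
This can be at most 6.
Since 6 > old gcd 2, the gcd CAN increase (e.g., set N[1] = 6).

Answer: yes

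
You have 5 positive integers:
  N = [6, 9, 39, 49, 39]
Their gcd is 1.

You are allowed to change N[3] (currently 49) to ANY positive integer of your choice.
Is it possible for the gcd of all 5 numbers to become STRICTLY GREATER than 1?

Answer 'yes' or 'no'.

Current gcd = 1
gcd of all OTHER numbers (without N[3]=49): gcd([6, 9, 39, 39]) = 3
The new gcd after any change is gcd(3, new_value).
This can be at most 3.
Since 3 > old gcd 1, the gcd CAN increase (e.g., set N[3] = 3).

Answer: yes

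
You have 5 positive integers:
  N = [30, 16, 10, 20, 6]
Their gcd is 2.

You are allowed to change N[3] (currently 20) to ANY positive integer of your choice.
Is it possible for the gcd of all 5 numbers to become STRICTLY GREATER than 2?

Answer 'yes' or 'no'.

Answer: no

Derivation:
Current gcd = 2
gcd of all OTHER numbers (without N[3]=20): gcd([30, 16, 10, 6]) = 2
The new gcd after any change is gcd(2, new_value).
This can be at most 2.
Since 2 = old gcd 2, the gcd can only stay the same or decrease.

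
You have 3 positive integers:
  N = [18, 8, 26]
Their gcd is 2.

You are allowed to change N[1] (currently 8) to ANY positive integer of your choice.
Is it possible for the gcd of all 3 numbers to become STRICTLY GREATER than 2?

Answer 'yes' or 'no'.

Answer: no

Derivation:
Current gcd = 2
gcd of all OTHER numbers (without N[1]=8): gcd([18, 26]) = 2
The new gcd after any change is gcd(2, new_value).
This can be at most 2.
Since 2 = old gcd 2, the gcd can only stay the same or decrease.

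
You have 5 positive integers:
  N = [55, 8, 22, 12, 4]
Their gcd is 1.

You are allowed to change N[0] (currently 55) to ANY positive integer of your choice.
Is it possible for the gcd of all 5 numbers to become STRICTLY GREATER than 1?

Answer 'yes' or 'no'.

Current gcd = 1
gcd of all OTHER numbers (without N[0]=55): gcd([8, 22, 12, 4]) = 2
The new gcd after any change is gcd(2, new_value).
This can be at most 2.
Since 2 > old gcd 1, the gcd CAN increase (e.g., set N[0] = 2).

Answer: yes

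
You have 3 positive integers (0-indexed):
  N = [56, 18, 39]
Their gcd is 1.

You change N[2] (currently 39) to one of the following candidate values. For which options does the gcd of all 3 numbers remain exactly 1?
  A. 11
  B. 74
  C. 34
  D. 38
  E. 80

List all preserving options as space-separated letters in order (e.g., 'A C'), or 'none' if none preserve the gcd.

Old gcd = 1; gcd of others (without N[2]) = 2
New gcd for candidate v: gcd(2, v). Preserves old gcd iff gcd(2, v) = 1.
  Option A: v=11, gcd(2,11)=1 -> preserves
  Option B: v=74, gcd(2,74)=2 -> changes
  Option C: v=34, gcd(2,34)=2 -> changes
  Option D: v=38, gcd(2,38)=2 -> changes
  Option E: v=80, gcd(2,80)=2 -> changes

Answer: A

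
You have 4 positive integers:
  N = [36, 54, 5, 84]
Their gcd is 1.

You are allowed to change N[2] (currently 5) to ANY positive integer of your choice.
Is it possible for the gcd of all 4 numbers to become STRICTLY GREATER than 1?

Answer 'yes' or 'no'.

Answer: yes

Derivation:
Current gcd = 1
gcd of all OTHER numbers (without N[2]=5): gcd([36, 54, 84]) = 6
The new gcd after any change is gcd(6, new_value).
This can be at most 6.
Since 6 > old gcd 1, the gcd CAN increase (e.g., set N[2] = 6).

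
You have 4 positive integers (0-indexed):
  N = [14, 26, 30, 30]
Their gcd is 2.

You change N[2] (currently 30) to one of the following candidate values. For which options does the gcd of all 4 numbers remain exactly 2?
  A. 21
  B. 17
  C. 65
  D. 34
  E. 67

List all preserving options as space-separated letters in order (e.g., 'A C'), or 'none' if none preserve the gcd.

Answer: D

Derivation:
Old gcd = 2; gcd of others (without N[2]) = 2
New gcd for candidate v: gcd(2, v). Preserves old gcd iff gcd(2, v) = 2.
  Option A: v=21, gcd(2,21)=1 -> changes
  Option B: v=17, gcd(2,17)=1 -> changes
  Option C: v=65, gcd(2,65)=1 -> changes
  Option D: v=34, gcd(2,34)=2 -> preserves
  Option E: v=67, gcd(2,67)=1 -> changes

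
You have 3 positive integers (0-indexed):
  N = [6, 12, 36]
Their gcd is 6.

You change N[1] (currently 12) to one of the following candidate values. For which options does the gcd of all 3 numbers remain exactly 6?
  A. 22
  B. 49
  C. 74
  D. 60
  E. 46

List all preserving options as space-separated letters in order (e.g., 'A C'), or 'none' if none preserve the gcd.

Answer: D

Derivation:
Old gcd = 6; gcd of others (without N[1]) = 6
New gcd for candidate v: gcd(6, v). Preserves old gcd iff gcd(6, v) = 6.
  Option A: v=22, gcd(6,22)=2 -> changes
  Option B: v=49, gcd(6,49)=1 -> changes
  Option C: v=74, gcd(6,74)=2 -> changes
  Option D: v=60, gcd(6,60)=6 -> preserves
  Option E: v=46, gcd(6,46)=2 -> changes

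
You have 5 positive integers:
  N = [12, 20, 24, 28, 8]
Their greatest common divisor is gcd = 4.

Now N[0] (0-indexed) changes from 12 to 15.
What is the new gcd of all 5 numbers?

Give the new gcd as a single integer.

Numbers: [12, 20, 24, 28, 8], gcd = 4
Change: index 0, 12 -> 15
gcd of the OTHER numbers (without index 0): gcd([20, 24, 28, 8]) = 4
New gcd = gcd(g_others, new_val) = gcd(4, 15) = 1

Answer: 1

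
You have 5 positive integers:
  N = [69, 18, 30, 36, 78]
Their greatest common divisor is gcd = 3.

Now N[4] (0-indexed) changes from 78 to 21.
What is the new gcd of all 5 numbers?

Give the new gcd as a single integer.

Answer: 3

Derivation:
Numbers: [69, 18, 30, 36, 78], gcd = 3
Change: index 4, 78 -> 21
gcd of the OTHER numbers (without index 4): gcd([69, 18, 30, 36]) = 3
New gcd = gcd(g_others, new_val) = gcd(3, 21) = 3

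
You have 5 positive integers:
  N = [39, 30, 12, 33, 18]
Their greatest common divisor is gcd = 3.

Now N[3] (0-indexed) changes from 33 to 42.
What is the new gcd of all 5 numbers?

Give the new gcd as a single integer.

Numbers: [39, 30, 12, 33, 18], gcd = 3
Change: index 3, 33 -> 42
gcd of the OTHER numbers (without index 3): gcd([39, 30, 12, 18]) = 3
New gcd = gcd(g_others, new_val) = gcd(3, 42) = 3

Answer: 3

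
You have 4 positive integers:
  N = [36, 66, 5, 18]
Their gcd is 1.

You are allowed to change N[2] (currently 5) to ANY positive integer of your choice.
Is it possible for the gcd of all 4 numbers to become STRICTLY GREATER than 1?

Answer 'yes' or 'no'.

Answer: yes

Derivation:
Current gcd = 1
gcd of all OTHER numbers (without N[2]=5): gcd([36, 66, 18]) = 6
The new gcd after any change is gcd(6, new_value).
This can be at most 6.
Since 6 > old gcd 1, the gcd CAN increase (e.g., set N[2] = 6).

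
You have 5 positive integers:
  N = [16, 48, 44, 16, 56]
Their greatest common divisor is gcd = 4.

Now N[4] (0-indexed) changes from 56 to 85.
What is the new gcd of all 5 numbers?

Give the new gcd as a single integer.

Answer: 1

Derivation:
Numbers: [16, 48, 44, 16, 56], gcd = 4
Change: index 4, 56 -> 85
gcd of the OTHER numbers (without index 4): gcd([16, 48, 44, 16]) = 4
New gcd = gcd(g_others, new_val) = gcd(4, 85) = 1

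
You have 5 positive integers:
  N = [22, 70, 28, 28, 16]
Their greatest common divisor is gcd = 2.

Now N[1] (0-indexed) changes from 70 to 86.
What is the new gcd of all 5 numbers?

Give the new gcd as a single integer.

Answer: 2

Derivation:
Numbers: [22, 70, 28, 28, 16], gcd = 2
Change: index 1, 70 -> 86
gcd of the OTHER numbers (without index 1): gcd([22, 28, 28, 16]) = 2
New gcd = gcd(g_others, new_val) = gcd(2, 86) = 2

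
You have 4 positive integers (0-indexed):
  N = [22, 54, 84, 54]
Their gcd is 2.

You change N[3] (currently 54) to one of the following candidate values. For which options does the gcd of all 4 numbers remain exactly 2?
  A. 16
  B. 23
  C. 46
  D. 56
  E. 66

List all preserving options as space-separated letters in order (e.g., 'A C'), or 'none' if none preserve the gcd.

Answer: A C D E

Derivation:
Old gcd = 2; gcd of others (without N[3]) = 2
New gcd for candidate v: gcd(2, v). Preserves old gcd iff gcd(2, v) = 2.
  Option A: v=16, gcd(2,16)=2 -> preserves
  Option B: v=23, gcd(2,23)=1 -> changes
  Option C: v=46, gcd(2,46)=2 -> preserves
  Option D: v=56, gcd(2,56)=2 -> preserves
  Option E: v=66, gcd(2,66)=2 -> preserves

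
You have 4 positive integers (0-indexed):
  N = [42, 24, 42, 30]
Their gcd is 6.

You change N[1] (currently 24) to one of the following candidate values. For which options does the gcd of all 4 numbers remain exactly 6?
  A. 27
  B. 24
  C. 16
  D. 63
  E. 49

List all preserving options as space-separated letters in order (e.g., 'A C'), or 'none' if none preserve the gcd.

Answer: B

Derivation:
Old gcd = 6; gcd of others (without N[1]) = 6
New gcd for candidate v: gcd(6, v). Preserves old gcd iff gcd(6, v) = 6.
  Option A: v=27, gcd(6,27)=3 -> changes
  Option B: v=24, gcd(6,24)=6 -> preserves
  Option C: v=16, gcd(6,16)=2 -> changes
  Option D: v=63, gcd(6,63)=3 -> changes
  Option E: v=49, gcd(6,49)=1 -> changes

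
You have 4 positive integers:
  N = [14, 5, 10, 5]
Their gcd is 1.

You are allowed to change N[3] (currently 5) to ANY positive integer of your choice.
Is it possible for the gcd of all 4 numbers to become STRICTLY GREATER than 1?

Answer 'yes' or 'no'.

Answer: no

Derivation:
Current gcd = 1
gcd of all OTHER numbers (without N[3]=5): gcd([14, 5, 10]) = 1
The new gcd after any change is gcd(1, new_value).
This can be at most 1.
Since 1 = old gcd 1, the gcd can only stay the same or decrease.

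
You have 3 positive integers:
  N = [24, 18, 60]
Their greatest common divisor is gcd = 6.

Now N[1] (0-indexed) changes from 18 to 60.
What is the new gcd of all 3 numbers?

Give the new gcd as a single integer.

Answer: 12

Derivation:
Numbers: [24, 18, 60], gcd = 6
Change: index 1, 18 -> 60
gcd of the OTHER numbers (without index 1): gcd([24, 60]) = 12
New gcd = gcd(g_others, new_val) = gcd(12, 60) = 12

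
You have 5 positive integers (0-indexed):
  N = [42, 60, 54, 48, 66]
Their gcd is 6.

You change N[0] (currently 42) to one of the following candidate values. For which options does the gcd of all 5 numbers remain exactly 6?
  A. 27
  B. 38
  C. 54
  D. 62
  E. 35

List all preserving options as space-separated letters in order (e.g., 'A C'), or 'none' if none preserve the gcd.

Old gcd = 6; gcd of others (without N[0]) = 6
New gcd for candidate v: gcd(6, v). Preserves old gcd iff gcd(6, v) = 6.
  Option A: v=27, gcd(6,27)=3 -> changes
  Option B: v=38, gcd(6,38)=2 -> changes
  Option C: v=54, gcd(6,54)=6 -> preserves
  Option D: v=62, gcd(6,62)=2 -> changes
  Option E: v=35, gcd(6,35)=1 -> changes

Answer: C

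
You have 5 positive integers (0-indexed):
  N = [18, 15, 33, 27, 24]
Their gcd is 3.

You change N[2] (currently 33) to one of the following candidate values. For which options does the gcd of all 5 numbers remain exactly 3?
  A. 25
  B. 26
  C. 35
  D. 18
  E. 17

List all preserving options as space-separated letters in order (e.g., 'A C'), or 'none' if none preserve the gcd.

Old gcd = 3; gcd of others (without N[2]) = 3
New gcd for candidate v: gcd(3, v). Preserves old gcd iff gcd(3, v) = 3.
  Option A: v=25, gcd(3,25)=1 -> changes
  Option B: v=26, gcd(3,26)=1 -> changes
  Option C: v=35, gcd(3,35)=1 -> changes
  Option D: v=18, gcd(3,18)=3 -> preserves
  Option E: v=17, gcd(3,17)=1 -> changes

Answer: D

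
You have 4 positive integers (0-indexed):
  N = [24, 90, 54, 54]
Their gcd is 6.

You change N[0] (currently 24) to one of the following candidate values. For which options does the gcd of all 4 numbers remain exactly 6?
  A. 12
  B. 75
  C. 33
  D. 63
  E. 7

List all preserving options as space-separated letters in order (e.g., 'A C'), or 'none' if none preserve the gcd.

Old gcd = 6; gcd of others (without N[0]) = 18
New gcd for candidate v: gcd(18, v). Preserves old gcd iff gcd(18, v) = 6.
  Option A: v=12, gcd(18,12)=6 -> preserves
  Option B: v=75, gcd(18,75)=3 -> changes
  Option C: v=33, gcd(18,33)=3 -> changes
  Option D: v=63, gcd(18,63)=9 -> changes
  Option E: v=7, gcd(18,7)=1 -> changes

Answer: A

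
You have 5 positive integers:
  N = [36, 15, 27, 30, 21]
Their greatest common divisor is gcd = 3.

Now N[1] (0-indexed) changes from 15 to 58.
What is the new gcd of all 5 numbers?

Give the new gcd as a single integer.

Answer: 1

Derivation:
Numbers: [36, 15, 27, 30, 21], gcd = 3
Change: index 1, 15 -> 58
gcd of the OTHER numbers (without index 1): gcd([36, 27, 30, 21]) = 3
New gcd = gcd(g_others, new_val) = gcd(3, 58) = 1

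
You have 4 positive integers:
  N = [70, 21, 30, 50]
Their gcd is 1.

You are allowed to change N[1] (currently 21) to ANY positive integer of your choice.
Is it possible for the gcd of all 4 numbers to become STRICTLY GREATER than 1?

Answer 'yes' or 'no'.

Current gcd = 1
gcd of all OTHER numbers (without N[1]=21): gcd([70, 30, 50]) = 10
The new gcd after any change is gcd(10, new_value).
This can be at most 10.
Since 10 > old gcd 1, the gcd CAN increase (e.g., set N[1] = 10).

Answer: yes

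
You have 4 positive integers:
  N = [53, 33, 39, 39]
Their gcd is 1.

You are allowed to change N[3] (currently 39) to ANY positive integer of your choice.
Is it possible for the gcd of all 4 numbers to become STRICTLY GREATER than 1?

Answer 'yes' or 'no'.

Current gcd = 1
gcd of all OTHER numbers (without N[3]=39): gcd([53, 33, 39]) = 1
The new gcd after any change is gcd(1, new_value).
This can be at most 1.
Since 1 = old gcd 1, the gcd can only stay the same or decrease.

Answer: no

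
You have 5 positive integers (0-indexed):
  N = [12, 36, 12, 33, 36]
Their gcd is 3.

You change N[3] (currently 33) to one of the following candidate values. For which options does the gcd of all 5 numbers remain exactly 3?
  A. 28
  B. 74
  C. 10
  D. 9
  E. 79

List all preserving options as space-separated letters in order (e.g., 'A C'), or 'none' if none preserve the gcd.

Answer: D

Derivation:
Old gcd = 3; gcd of others (without N[3]) = 12
New gcd for candidate v: gcd(12, v). Preserves old gcd iff gcd(12, v) = 3.
  Option A: v=28, gcd(12,28)=4 -> changes
  Option B: v=74, gcd(12,74)=2 -> changes
  Option C: v=10, gcd(12,10)=2 -> changes
  Option D: v=9, gcd(12,9)=3 -> preserves
  Option E: v=79, gcd(12,79)=1 -> changes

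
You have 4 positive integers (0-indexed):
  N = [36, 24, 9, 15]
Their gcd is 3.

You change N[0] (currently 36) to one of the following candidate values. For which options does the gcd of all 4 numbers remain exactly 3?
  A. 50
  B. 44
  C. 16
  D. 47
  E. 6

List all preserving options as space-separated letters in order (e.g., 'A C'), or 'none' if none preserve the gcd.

Answer: E

Derivation:
Old gcd = 3; gcd of others (without N[0]) = 3
New gcd for candidate v: gcd(3, v). Preserves old gcd iff gcd(3, v) = 3.
  Option A: v=50, gcd(3,50)=1 -> changes
  Option B: v=44, gcd(3,44)=1 -> changes
  Option C: v=16, gcd(3,16)=1 -> changes
  Option D: v=47, gcd(3,47)=1 -> changes
  Option E: v=6, gcd(3,6)=3 -> preserves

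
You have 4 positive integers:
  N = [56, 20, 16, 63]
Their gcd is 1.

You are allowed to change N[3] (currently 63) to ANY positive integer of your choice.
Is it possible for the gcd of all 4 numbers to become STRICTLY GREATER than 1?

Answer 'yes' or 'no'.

Answer: yes

Derivation:
Current gcd = 1
gcd of all OTHER numbers (without N[3]=63): gcd([56, 20, 16]) = 4
The new gcd after any change is gcd(4, new_value).
This can be at most 4.
Since 4 > old gcd 1, the gcd CAN increase (e.g., set N[3] = 4).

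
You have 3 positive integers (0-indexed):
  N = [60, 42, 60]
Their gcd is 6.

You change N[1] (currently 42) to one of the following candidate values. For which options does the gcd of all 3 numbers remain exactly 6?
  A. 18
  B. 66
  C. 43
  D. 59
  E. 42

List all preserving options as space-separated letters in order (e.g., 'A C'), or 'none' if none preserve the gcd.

Old gcd = 6; gcd of others (without N[1]) = 60
New gcd for candidate v: gcd(60, v). Preserves old gcd iff gcd(60, v) = 6.
  Option A: v=18, gcd(60,18)=6 -> preserves
  Option B: v=66, gcd(60,66)=6 -> preserves
  Option C: v=43, gcd(60,43)=1 -> changes
  Option D: v=59, gcd(60,59)=1 -> changes
  Option E: v=42, gcd(60,42)=6 -> preserves

Answer: A B E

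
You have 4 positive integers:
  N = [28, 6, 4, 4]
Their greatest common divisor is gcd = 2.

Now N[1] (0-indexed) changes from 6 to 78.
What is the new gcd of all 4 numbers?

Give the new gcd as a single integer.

Answer: 2

Derivation:
Numbers: [28, 6, 4, 4], gcd = 2
Change: index 1, 6 -> 78
gcd of the OTHER numbers (without index 1): gcd([28, 4, 4]) = 4
New gcd = gcd(g_others, new_val) = gcd(4, 78) = 2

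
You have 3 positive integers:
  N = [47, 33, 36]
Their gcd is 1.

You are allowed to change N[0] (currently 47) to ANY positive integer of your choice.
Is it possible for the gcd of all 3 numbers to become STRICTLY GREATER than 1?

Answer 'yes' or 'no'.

Current gcd = 1
gcd of all OTHER numbers (without N[0]=47): gcd([33, 36]) = 3
The new gcd after any change is gcd(3, new_value).
This can be at most 3.
Since 3 > old gcd 1, the gcd CAN increase (e.g., set N[0] = 3).

Answer: yes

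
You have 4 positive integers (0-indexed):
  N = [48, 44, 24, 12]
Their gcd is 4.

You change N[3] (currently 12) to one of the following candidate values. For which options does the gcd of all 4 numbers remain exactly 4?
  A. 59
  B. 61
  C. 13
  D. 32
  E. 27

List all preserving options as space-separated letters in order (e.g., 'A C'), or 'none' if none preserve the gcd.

Old gcd = 4; gcd of others (without N[3]) = 4
New gcd for candidate v: gcd(4, v). Preserves old gcd iff gcd(4, v) = 4.
  Option A: v=59, gcd(4,59)=1 -> changes
  Option B: v=61, gcd(4,61)=1 -> changes
  Option C: v=13, gcd(4,13)=1 -> changes
  Option D: v=32, gcd(4,32)=4 -> preserves
  Option E: v=27, gcd(4,27)=1 -> changes

Answer: D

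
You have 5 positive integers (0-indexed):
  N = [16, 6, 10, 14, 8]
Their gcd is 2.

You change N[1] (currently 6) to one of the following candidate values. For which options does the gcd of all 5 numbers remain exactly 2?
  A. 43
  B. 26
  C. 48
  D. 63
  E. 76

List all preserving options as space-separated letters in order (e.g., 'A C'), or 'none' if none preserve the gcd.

Answer: B C E

Derivation:
Old gcd = 2; gcd of others (without N[1]) = 2
New gcd for candidate v: gcd(2, v). Preserves old gcd iff gcd(2, v) = 2.
  Option A: v=43, gcd(2,43)=1 -> changes
  Option B: v=26, gcd(2,26)=2 -> preserves
  Option C: v=48, gcd(2,48)=2 -> preserves
  Option D: v=63, gcd(2,63)=1 -> changes
  Option E: v=76, gcd(2,76)=2 -> preserves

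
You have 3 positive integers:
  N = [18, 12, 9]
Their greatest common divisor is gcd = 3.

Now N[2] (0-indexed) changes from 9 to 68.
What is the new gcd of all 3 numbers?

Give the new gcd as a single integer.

Answer: 2

Derivation:
Numbers: [18, 12, 9], gcd = 3
Change: index 2, 9 -> 68
gcd of the OTHER numbers (without index 2): gcd([18, 12]) = 6
New gcd = gcd(g_others, new_val) = gcd(6, 68) = 2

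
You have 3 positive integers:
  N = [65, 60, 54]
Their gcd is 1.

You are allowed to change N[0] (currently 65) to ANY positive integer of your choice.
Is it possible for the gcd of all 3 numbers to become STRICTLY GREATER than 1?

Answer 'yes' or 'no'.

Current gcd = 1
gcd of all OTHER numbers (without N[0]=65): gcd([60, 54]) = 6
The new gcd after any change is gcd(6, new_value).
This can be at most 6.
Since 6 > old gcd 1, the gcd CAN increase (e.g., set N[0] = 6).

Answer: yes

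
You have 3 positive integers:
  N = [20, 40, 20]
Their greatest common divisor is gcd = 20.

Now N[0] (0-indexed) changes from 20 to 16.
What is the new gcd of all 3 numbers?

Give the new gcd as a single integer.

Numbers: [20, 40, 20], gcd = 20
Change: index 0, 20 -> 16
gcd of the OTHER numbers (without index 0): gcd([40, 20]) = 20
New gcd = gcd(g_others, new_val) = gcd(20, 16) = 4

Answer: 4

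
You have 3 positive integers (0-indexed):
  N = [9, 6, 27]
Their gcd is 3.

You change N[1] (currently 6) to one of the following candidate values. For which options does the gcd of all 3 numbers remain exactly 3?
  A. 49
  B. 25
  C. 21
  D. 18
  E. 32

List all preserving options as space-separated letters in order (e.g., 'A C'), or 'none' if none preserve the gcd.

Old gcd = 3; gcd of others (without N[1]) = 9
New gcd for candidate v: gcd(9, v). Preserves old gcd iff gcd(9, v) = 3.
  Option A: v=49, gcd(9,49)=1 -> changes
  Option B: v=25, gcd(9,25)=1 -> changes
  Option C: v=21, gcd(9,21)=3 -> preserves
  Option D: v=18, gcd(9,18)=9 -> changes
  Option E: v=32, gcd(9,32)=1 -> changes

Answer: C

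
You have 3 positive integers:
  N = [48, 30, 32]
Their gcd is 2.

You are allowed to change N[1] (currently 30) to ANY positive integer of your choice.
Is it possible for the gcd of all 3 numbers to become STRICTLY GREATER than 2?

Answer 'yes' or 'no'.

Answer: yes

Derivation:
Current gcd = 2
gcd of all OTHER numbers (without N[1]=30): gcd([48, 32]) = 16
The new gcd after any change is gcd(16, new_value).
This can be at most 16.
Since 16 > old gcd 2, the gcd CAN increase (e.g., set N[1] = 16).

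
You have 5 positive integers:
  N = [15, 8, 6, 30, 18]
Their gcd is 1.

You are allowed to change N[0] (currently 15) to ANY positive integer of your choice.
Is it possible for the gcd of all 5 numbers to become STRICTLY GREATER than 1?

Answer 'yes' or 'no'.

Current gcd = 1
gcd of all OTHER numbers (without N[0]=15): gcd([8, 6, 30, 18]) = 2
The new gcd after any change is gcd(2, new_value).
This can be at most 2.
Since 2 > old gcd 1, the gcd CAN increase (e.g., set N[0] = 2).

Answer: yes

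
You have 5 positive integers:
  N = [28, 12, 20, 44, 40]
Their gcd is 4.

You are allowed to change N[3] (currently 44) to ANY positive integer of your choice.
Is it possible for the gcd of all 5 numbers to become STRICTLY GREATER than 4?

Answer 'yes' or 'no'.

Answer: no

Derivation:
Current gcd = 4
gcd of all OTHER numbers (without N[3]=44): gcd([28, 12, 20, 40]) = 4
The new gcd after any change is gcd(4, new_value).
This can be at most 4.
Since 4 = old gcd 4, the gcd can only stay the same or decrease.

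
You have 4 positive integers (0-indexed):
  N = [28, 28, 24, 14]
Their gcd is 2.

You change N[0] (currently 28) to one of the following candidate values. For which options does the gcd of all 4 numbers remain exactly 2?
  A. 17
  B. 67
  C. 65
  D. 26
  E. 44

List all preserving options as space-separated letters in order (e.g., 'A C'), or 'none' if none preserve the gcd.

Old gcd = 2; gcd of others (without N[0]) = 2
New gcd for candidate v: gcd(2, v). Preserves old gcd iff gcd(2, v) = 2.
  Option A: v=17, gcd(2,17)=1 -> changes
  Option B: v=67, gcd(2,67)=1 -> changes
  Option C: v=65, gcd(2,65)=1 -> changes
  Option D: v=26, gcd(2,26)=2 -> preserves
  Option E: v=44, gcd(2,44)=2 -> preserves

Answer: D E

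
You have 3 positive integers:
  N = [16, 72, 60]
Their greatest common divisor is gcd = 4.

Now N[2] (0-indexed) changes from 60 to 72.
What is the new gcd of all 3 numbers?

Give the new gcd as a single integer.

Numbers: [16, 72, 60], gcd = 4
Change: index 2, 60 -> 72
gcd of the OTHER numbers (without index 2): gcd([16, 72]) = 8
New gcd = gcd(g_others, new_val) = gcd(8, 72) = 8

Answer: 8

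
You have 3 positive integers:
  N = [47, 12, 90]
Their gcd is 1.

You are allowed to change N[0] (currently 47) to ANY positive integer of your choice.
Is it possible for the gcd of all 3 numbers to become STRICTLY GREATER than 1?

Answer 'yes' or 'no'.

Answer: yes

Derivation:
Current gcd = 1
gcd of all OTHER numbers (without N[0]=47): gcd([12, 90]) = 6
The new gcd after any change is gcd(6, new_value).
This can be at most 6.
Since 6 > old gcd 1, the gcd CAN increase (e.g., set N[0] = 6).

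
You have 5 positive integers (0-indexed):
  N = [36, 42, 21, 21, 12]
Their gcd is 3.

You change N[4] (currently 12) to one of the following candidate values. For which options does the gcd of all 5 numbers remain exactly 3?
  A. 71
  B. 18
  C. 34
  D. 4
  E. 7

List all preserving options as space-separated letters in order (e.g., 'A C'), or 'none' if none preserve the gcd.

Old gcd = 3; gcd of others (without N[4]) = 3
New gcd for candidate v: gcd(3, v). Preserves old gcd iff gcd(3, v) = 3.
  Option A: v=71, gcd(3,71)=1 -> changes
  Option B: v=18, gcd(3,18)=3 -> preserves
  Option C: v=34, gcd(3,34)=1 -> changes
  Option D: v=4, gcd(3,4)=1 -> changes
  Option E: v=7, gcd(3,7)=1 -> changes

Answer: B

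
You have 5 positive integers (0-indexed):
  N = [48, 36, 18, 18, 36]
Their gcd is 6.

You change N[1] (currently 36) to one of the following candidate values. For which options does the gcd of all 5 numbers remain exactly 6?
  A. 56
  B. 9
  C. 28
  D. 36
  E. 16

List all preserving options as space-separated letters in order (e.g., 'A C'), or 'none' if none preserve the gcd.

Old gcd = 6; gcd of others (without N[1]) = 6
New gcd for candidate v: gcd(6, v). Preserves old gcd iff gcd(6, v) = 6.
  Option A: v=56, gcd(6,56)=2 -> changes
  Option B: v=9, gcd(6,9)=3 -> changes
  Option C: v=28, gcd(6,28)=2 -> changes
  Option D: v=36, gcd(6,36)=6 -> preserves
  Option E: v=16, gcd(6,16)=2 -> changes

Answer: D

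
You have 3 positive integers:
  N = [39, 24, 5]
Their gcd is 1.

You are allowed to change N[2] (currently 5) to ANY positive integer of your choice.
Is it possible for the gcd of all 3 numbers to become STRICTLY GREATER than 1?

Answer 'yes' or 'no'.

Answer: yes

Derivation:
Current gcd = 1
gcd of all OTHER numbers (without N[2]=5): gcd([39, 24]) = 3
The new gcd after any change is gcd(3, new_value).
This can be at most 3.
Since 3 > old gcd 1, the gcd CAN increase (e.g., set N[2] = 3).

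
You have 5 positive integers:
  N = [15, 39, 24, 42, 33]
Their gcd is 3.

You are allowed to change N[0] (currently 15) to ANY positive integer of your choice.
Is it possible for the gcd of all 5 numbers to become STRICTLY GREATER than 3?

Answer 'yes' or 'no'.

Current gcd = 3
gcd of all OTHER numbers (without N[0]=15): gcd([39, 24, 42, 33]) = 3
The new gcd after any change is gcd(3, new_value).
This can be at most 3.
Since 3 = old gcd 3, the gcd can only stay the same or decrease.

Answer: no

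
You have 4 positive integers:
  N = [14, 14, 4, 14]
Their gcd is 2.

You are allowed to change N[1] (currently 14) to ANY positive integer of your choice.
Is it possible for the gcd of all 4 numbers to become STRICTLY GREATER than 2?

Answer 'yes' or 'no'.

Current gcd = 2
gcd of all OTHER numbers (without N[1]=14): gcd([14, 4, 14]) = 2
The new gcd after any change is gcd(2, new_value).
This can be at most 2.
Since 2 = old gcd 2, the gcd can only stay the same or decrease.

Answer: no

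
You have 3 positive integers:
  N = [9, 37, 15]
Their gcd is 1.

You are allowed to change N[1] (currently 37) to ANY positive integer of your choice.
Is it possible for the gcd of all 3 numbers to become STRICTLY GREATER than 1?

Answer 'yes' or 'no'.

Answer: yes

Derivation:
Current gcd = 1
gcd of all OTHER numbers (without N[1]=37): gcd([9, 15]) = 3
The new gcd after any change is gcd(3, new_value).
This can be at most 3.
Since 3 > old gcd 1, the gcd CAN increase (e.g., set N[1] = 3).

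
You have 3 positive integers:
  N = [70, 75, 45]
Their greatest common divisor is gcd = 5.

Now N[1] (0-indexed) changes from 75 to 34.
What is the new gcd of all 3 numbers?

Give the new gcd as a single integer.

Answer: 1

Derivation:
Numbers: [70, 75, 45], gcd = 5
Change: index 1, 75 -> 34
gcd of the OTHER numbers (without index 1): gcd([70, 45]) = 5
New gcd = gcd(g_others, new_val) = gcd(5, 34) = 1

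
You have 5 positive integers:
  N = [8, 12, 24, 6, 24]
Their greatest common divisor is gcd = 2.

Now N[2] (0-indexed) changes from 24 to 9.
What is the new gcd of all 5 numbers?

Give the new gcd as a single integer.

Numbers: [8, 12, 24, 6, 24], gcd = 2
Change: index 2, 24 -> 9
gcd of the OTHER numbers (without index 2): gcd([8, 12, 6, 24]) = 2
New gcd = gcd(g_others, new_val) = gcd(2, 9) = 1

Answer: 1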